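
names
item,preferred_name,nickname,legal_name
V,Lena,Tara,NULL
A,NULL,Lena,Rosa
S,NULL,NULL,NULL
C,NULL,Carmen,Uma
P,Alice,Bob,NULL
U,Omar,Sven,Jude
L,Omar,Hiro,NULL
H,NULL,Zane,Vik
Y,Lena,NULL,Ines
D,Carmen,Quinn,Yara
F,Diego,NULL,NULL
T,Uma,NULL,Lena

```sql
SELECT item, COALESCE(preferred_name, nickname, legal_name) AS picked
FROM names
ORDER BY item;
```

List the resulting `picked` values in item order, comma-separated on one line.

Lena, Carmen, Carmen, Diego, Zane, Omar, Alice, NULL, Uma, Omar, Lena, Lena

item=A: preferred_name=NULL, nickname=Lena → Lena
item=C: preferred_name=NULL, nickname=Carmen → Carmen
item=D: preferred_name=Carmen → Carmen
item=F: preferred_name=Diego → Diego
item=H: preferred_name=NULL, nickname=Zane → Zane
item=L: preferred_name=Omar → Omar
item=P: preferred_name=Alice → Alice
item=S: preferred_name=NULL, nickname=NULL, legal_name=NULL (all NULL) → NULL
item=T: preferred_name=Uma → Uma
item=U: preferred_name=Omar → Omar
item=V: preferred_name=Lena → Lena
item=Y: preferred_name=Lena → Lena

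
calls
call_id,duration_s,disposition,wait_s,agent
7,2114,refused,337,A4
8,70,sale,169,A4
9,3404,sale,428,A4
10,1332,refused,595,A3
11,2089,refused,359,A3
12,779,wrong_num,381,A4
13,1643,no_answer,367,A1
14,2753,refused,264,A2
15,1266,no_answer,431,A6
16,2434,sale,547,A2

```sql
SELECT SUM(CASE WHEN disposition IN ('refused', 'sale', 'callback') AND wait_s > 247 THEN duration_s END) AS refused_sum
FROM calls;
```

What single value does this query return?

14126

call_id=7: ✓ → 2114
call_id=8: ✗
call_id=9: ✓ → 3404
call_id=10: ✓ → 1332
call_id=11: ✓ → 2089
call_id=12: ✗
call_id=13: ✗
call_id=14: ✓ → 2753
call_id=15: ✗
call_id=16: ✓ → 2434
refused_sum = 2114 + 3404 + 1332 + 2089 + 2753 + 2434 = 14126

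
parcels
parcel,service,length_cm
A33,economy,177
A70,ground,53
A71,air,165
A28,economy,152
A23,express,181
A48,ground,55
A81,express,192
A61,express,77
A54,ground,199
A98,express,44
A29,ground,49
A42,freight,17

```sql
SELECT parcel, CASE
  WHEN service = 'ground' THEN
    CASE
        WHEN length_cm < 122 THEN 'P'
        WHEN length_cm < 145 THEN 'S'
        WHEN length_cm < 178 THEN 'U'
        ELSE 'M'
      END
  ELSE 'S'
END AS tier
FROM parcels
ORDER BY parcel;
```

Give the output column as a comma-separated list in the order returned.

S, S, P, S, S, P, M, S, P, S, S, S

parcel=A23: service='express' → outer ELSE → S
parcel=A28: service='economy' → outer ELSE → S
parcel=A29: service='ground' → inner[length_cm < 122] → P
parcel=A33: service='economy' → outer ELSE → S
parcel=A42: service='freight' → outer ELSE → S
parcel=A48: service='ground' → inner[length_cm < 122] → P
parcel=A54: service='ground' → inner[ELSE] → M
parcel=A61: service='express' → outer ELSE → S
parcel=A70: service='ground' → inner[length_cm < 122] → P
parcel=A71: service='air' → outer ELSE → S
parcel=A81: service='express' → outer ELSE → S
parcel=A98: service='express' → outer ELSE → S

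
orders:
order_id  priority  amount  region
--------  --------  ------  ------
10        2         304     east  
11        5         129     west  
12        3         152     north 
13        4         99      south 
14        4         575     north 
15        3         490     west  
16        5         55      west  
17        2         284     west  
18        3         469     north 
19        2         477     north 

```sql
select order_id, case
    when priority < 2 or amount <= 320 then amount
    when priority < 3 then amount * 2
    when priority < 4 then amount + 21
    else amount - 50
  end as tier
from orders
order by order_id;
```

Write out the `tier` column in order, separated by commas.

304, 129, 152, 99, 525, 511, 55, 284, 490, 954

order_id=10: priority < 2 or amount <= 320 → 304
order_id=11: priority < 2 or amount <= 320 → 129
order_id=12: priority < 2 or amount <= 320 → 152
order_id=13: priority < 2 or amount <= 320 → 99
order_id=14: ELSE → 525
order_id=15: priority < 4 → 511
order_id=16: priority < 2 or amount <= 320 → 55
order_id=17: priority < 2 or amount <= 320 → 284
order_id=18: priority < 4 → 490
order_id=19: priority < 3 → 954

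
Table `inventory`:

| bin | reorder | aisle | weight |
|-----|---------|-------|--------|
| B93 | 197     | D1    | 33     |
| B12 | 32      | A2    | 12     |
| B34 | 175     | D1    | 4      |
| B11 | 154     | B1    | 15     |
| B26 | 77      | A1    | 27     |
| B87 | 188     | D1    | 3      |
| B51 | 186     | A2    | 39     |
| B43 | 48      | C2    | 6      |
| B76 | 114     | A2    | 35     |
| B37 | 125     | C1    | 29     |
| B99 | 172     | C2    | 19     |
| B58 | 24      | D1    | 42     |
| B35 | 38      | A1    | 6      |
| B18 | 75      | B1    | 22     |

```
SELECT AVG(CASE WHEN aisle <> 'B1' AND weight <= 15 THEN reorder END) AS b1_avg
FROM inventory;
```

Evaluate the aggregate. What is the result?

bin=B93: ✗
bin=B12: ✓ → 32
bin=B34: ✓ → 175
bin=B11: ✗
bin=B26: ✗
bin=B87: ✓ → 188
bin=B51: ✗
bin=B43: ✓ → 48
bin=B76: ✗
bin=B37: ✗
bin=B99: ✗
bin=B58: ✗
bin=B35: ✓ → 38
bin=B18: ✗
b1_avg = (32 + 175 + 188 + 48 + 38) / 5 = 96.2

96.2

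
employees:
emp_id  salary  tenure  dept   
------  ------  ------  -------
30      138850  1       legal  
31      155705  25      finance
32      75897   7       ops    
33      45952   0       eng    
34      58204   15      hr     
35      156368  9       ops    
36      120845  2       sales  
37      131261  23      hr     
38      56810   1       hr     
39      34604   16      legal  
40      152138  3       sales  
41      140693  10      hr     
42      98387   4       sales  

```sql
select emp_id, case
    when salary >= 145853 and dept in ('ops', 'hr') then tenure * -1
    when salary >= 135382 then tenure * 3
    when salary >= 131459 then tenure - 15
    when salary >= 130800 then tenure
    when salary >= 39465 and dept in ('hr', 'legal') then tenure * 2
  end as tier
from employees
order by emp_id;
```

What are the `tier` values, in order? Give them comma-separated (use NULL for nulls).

3, 75, NULL, NULL, 30, -9, NULL, 23, 2, NULL, 9, 30, NULL

emp_id=30: salary >= 135382 → 3
emp_id=31: salary >= 135382 → 75
emp_id=32: (no match → NULL) → NULL
emp_id=33: (no match → NULL) → NULL
emp_id=34: salary >= 39465 and dept in ('hr', 'legal') → 30
emp_id=35: salary >= 145853 and dept in ('ops', 'hr') → -9
emp_id=36: (no match → NULL) → NULL
emp_id=37: salary >= 130800 → 23
emp_id=38: salary >= 39465 and dept in ('hr', 'legal') → 2
emp_id=39: (no match → NULL) → NULL
emp_id=40: salary >= 135382 → 9
emp_id=41: salary >= 135382 → 30
emp_id=42: (no match → NULL) → NULL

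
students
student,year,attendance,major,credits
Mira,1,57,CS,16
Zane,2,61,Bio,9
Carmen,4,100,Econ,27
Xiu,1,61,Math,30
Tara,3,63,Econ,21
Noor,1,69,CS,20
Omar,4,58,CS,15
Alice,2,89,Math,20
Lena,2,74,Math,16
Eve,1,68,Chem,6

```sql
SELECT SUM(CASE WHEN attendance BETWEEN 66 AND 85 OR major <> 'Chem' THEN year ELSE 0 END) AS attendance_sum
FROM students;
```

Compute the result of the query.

student=Mira: ✓ → 1
student=Zane: ✓ → 2
student=Carmen: ✓ → 4
student=Xiu: ✓ → 1
student=Tara: ✓ → 3
student=Noor: ✓ → 1
student=Omar: ✓ → 4
student=Alice: ✓ → 2
student=Lena: ✓ → 2
student=Eve: ✓ → 1
attendance_sum = 1 + 2 + 4 + 1 + 3 + 1 + 4 + 2 + 2 + 1 = 21

21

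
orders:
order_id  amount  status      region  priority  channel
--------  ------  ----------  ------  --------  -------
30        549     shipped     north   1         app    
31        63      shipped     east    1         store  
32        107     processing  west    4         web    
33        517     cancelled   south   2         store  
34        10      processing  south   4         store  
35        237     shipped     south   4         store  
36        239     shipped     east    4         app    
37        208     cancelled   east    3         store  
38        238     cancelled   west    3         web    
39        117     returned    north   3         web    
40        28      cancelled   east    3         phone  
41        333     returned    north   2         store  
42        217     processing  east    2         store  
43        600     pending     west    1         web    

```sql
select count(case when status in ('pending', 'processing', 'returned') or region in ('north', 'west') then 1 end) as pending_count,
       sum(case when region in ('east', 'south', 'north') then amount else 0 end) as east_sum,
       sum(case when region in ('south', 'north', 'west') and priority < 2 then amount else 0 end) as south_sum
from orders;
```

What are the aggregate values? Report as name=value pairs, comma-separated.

[pending_count: status in ('pending', 'processing', 'returned') or region in ('north', 'west')]
order_id=30: ✓ → 1
order_id=31: ✗
order_id=32: ✓ → 1
order_id=33: ✗
order_id=34: ✓ → 1
order_id=35: ✗
order_id=36: ✗
order_id=37: ✗
order_id=38: ✓ → 1
order_id=39: ✓ → 1
order_id=40: ✗
order_id=41: ✓ → 1
order_id=42: ✓ → 1
order_id=43: ✓ → 1
pending_count = COUNT(1, 1, 1, 1, 1, 1, 1, 1) = 8
—
[east_sum: region in ('east', 'south', 'north')]
order_id=30: ✓ → 549
order_id=31: ✓ → 63
order_id=32: ✗
order_id=33: ✓ → 517
order_id=34: ✓ → 10
order_id=35: ✓ → 237
order_id=36: ✓ → 239
order_id=37: ✓ → 208
order_id=38: ✗
order_id=39: ✓ → 117
order_id=40: ✓ → 28
order_id=41: ✓ → 333
order_id=42: ✓ → 217
order_id=43: ✗
east_sum = 549 + 63 + 517 + 10 + 237 + 239 + 208 + 117 + 28 + 333 + 217 = 2518
—
[south_sum: region in ('south', 'north', 'west') and priority < 2]
order_id=30: ✓ → 549
order_id=31: ✗
order_id=32: ✗
order_id=33: ✗
order_id=34: ✗
order_id=35: ✗
order_id=36: ✗
order_id=37: ✗
order_id=38: ✗
order_id=39: ✗
order_id=40: ✗
order_id=41: ✗
order_id=42: ✗
order_id=43: ✓ → 600
south_sum = 549 + 600 = 1149

pending_count=8, east_sum=2518, south_sum=1149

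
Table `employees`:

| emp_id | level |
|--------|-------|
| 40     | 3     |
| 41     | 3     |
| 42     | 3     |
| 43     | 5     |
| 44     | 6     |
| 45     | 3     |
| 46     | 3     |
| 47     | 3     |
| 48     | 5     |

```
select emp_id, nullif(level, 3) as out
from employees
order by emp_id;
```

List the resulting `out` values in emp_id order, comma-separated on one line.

emp_id=40: level=3 vs 3: equal → NULL
emp_id=41: level=3 vs 3: equal → NULL
emp_id=42: level=3 vs 3: equal → NULL
emp_id=43: level=5 vs 3: differ → 5
emp_id=44: level=6 vs 3: differ → 6
emp_id=45: level=3 vs 3: equal → NULL
emp_id=46: level=3 vs 3: equal → NULL
emp_id=47: level=3 vs 3: equal → NULL
emp_id=48: level=5 vs 3: differ → 5

NULL, NULL, NULL, 5, 6, NULL, NULL, NULL, 5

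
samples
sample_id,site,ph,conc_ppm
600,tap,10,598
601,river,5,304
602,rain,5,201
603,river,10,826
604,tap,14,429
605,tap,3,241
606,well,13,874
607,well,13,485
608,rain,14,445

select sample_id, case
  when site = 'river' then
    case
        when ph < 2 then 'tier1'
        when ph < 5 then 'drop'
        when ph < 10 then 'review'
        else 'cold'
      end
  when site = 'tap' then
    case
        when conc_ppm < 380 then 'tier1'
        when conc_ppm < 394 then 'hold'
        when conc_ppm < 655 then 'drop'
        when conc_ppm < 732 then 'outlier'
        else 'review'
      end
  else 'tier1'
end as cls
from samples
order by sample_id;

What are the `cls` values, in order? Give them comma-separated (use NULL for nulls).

drop, review, tier1, cold, drop, tier1, tier1, tier1, tier1

sample_id=600: site='tap' → inner[conc_ppm < 655] → drop
sample_id=601: site='river' → inner[ph < 10] → review
sample_id=602: site='rain' → outer ELSE → tier1
sample_id=603: site='river' → inner[ELSE] → cold
sample_id=604: site='tap' → inner[conc_ppm < 655] → drop
sample_id=605: site='tap' → inner[conc_ppm < 380] → tier1
sample_id=606: site='well' → outer ELSE → tier1
sample_id=607: site='well' → outer ELSE → tier1
sample_id=608: site='rain' → outer ELSE → tier1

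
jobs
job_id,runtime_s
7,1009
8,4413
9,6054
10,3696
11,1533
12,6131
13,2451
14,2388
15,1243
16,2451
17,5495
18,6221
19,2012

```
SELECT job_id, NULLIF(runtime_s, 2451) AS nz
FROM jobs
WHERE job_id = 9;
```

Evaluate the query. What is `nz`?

job_id = 9: runtime_s=6054.
runtime_s=6054 vs 2451: differ → 6054

6054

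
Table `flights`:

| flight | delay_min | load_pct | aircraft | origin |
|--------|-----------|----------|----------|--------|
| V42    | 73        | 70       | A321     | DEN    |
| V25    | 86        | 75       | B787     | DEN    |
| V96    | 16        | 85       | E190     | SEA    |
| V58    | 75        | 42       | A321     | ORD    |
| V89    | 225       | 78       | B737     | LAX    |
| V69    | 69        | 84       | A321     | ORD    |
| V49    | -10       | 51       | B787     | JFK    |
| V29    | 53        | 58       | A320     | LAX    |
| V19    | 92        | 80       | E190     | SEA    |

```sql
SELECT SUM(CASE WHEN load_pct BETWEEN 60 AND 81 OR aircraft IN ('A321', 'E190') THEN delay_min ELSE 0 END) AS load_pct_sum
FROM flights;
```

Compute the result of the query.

flight=V42: ✓ → 73
flight=V25: ✓ → 86
flight=V96: ✓ → 16
flight=V58: ✓ → 75
flight=V89: ✓ → 225
flight=V69: ✓ → 69
flight=V49: ✗
flight=V29: ✗
flight=V19: ✓ → 92
load_pct_sum = 73 + 86 + 16 + 75 + 225 + 69 + 92 = 636

636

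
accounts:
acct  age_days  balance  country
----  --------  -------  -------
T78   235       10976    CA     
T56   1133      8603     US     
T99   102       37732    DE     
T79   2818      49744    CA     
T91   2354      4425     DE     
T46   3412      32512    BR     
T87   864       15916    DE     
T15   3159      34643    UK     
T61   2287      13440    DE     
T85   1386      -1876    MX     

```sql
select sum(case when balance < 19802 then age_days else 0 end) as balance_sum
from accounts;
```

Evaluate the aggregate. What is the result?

acct=T78: ✓ → 235
acct=T56: ✓ → 1133
acct=T99: ✗
acct=T79: ✗
acct=T91: ✓ → 2354
acct=T46: ✗
acct=T87: ✓ → 864
acct=T15: ✗
acct=T61: ✓ → 2287
acct=T85: ✓ → 1386
balance_sum = 235 + 1133 + 2354 + 864 + 2287 + 1386 = 8259

8259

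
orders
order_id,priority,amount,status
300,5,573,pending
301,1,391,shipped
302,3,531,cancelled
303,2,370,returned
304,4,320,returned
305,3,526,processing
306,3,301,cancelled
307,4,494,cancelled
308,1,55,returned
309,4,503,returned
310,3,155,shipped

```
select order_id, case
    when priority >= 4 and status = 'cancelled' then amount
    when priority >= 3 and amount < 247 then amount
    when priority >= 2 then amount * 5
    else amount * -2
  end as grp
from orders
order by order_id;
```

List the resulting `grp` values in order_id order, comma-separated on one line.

order_id=300: priority >= 2 → 2865
order_id=301: ELSE → -782
order_id=302: priority >= 2 → 2655
order_id=303: priority >= 2 → 1850
order_id=304: priority >= 2 → 1600
order_id=305: priority >= 2 → 2630
order_id=306: priority >= 2 → 1505
order_id=307: priority >= 4 and status = 'cancelled' → 494
order_id=308: ELSE → -110
order_id=309: priority >= 2 → 2515
order_id=310: priority >= 3 and amount < 247 → 155

2865, -782, 2655, 1850, 1600, 2630, 1505, 494, -110, 2515, 155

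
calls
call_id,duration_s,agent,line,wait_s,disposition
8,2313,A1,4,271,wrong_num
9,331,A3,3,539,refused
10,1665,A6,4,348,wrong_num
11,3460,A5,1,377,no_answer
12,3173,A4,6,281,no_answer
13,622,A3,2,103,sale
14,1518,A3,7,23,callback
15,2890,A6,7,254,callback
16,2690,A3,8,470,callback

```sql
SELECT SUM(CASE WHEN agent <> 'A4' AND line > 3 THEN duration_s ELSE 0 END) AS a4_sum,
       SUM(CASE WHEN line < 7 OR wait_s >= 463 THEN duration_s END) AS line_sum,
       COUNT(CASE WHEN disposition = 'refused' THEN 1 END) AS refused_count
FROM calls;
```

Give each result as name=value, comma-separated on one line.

a4_sum=11076, line_sum=14254, refused_count=1

[a4_sum: agent <> 'A4' AND line > 3]
call_id=8: ✓ → 2313
call_id=9: ✗
call_id=10: ✓ → 1665
call_id=11: ✗
call_id=12: ✗
call_id=13: ✗
call_id=14: ✓ → 1518
call_id=15: ✓ → 2890
call_id=16: ✓ → 2690
a4_sum = 2313 + 1665 + 1518 + 2890 + 2690 = 11076
—
[line_sum: line < 7 OR wait_s >= 463]
call_id=8: ✓ → 2313
call_id=9: ✓ → 331
call_id=10: ✓ → 1665
call_id=11: ✓ → 3460
call_id=12: ✓ → 3173
call_id=13: ✓ → 622
call_id=14: ✗
call_id=15: ✗
call_id=16: ✓ → 2690
line_sum = 2313 + 331 + 1665 + 3460 + 3173 + 622 + 2690 = 14254
—
[refused_count: disposition = 'refused']
call_id=8: ✗
call_id=9: ✓ → 1
call_id=10: ✗
call_id=11: ✗
call_id=12: ✗
call_id=13: ✗
call_id=14: ✗
call_id=15: ✗
call_id=16: ✗
refused_count = COUNT(1) = 1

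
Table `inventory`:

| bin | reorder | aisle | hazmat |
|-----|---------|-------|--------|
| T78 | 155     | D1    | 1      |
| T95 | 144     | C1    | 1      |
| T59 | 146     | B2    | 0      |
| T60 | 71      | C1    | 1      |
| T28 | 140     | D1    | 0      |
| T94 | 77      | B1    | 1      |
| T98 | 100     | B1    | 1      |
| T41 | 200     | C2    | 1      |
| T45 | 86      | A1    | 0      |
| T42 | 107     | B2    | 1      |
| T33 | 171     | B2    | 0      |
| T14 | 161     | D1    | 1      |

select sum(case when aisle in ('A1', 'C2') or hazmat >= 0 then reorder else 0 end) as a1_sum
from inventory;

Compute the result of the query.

bin=T78: ✓ → 155
bin=T95: ✓ → 144
bin=T59: ✓ → 146
bin=T60: ✓ → 71
bin=T28: ✓ → 140
bin=T94: ✓ → 77
bin=T98: ✓ → 100
bin=T41: ✓ → 200
bin=T45: ✓ → 86
bin=T42: ✓ → 107
bin=T33: ✓ → 171
bin=T14: ✓ → 161
a1_sum = 155 + 144 + 146 + 71 + 140 + 77 + 100 + 200 + 86 + 107 + 171 + 161 = 1558

1558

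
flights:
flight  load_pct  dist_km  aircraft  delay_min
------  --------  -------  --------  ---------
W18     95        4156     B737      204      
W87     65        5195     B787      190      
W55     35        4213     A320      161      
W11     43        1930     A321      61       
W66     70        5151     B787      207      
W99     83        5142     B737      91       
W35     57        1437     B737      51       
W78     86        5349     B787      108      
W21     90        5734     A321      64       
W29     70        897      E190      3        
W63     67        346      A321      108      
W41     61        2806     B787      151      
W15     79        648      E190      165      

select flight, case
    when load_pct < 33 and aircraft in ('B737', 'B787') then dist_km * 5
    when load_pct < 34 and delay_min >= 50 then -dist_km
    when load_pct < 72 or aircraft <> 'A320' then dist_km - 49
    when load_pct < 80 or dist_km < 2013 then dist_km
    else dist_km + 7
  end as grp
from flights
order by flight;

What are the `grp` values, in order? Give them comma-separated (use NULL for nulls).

flight=W11: load_pct < 72 or aircraft <> 'A320' → 1881
flight=W15: load_pct < 72 or aircraft <> 'A320' → 599
flight=W18: load_pct < 72 or aircraft <> 'A320' → 4107
flight=W21: load_pct < 72 or aircraft <> 'A320' → 5685
flight=W29: load_pct < 72 or aircraft <> 'A320' → 848
flight=W35: load_pct < 72 or aircraft <> 'A320' → 1388
flight=W41: load_pct < 72 or aircraft <> 'A320' → 2757
flight=W55: load_pct < 72 or aircraft <> 'A320' → 4164
flight=W63: load_pct < 72 or aircraft <> 'A320' → 297
flight=W66: load_pct < 72 or aircraft <> 'A320' → 5102
flight=W78: load_pct < 72 or aircraft <> 'A320' → 5300
flight=W87: load_pct < 72 or aircraft <> 'A320' → 5146
flight=W99: load_pct < 72 or aircraft <> 'A320' → 5093

1881, 599, 4107, 5685, 848, 1388, 2757, 4164, 297, 5102, 5300, 5146, 5093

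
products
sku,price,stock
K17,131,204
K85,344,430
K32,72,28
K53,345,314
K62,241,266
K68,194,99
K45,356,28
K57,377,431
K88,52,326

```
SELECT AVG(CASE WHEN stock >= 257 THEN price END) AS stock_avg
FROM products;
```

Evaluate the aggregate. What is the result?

271.8

sku=K17: ✗
sku=K85: ✓ → 344
sku=K32: ✗
sku=K53: ✓ → 345
sku=K62: ✓ → 241
sku=K68: ✗
sku=K45: ✗
sku=K57: ✓ → 377
sku=K88: ✓ → 52
stock_avg = (344 + 345 + 241 + 377 + 52) / 5 = 271.8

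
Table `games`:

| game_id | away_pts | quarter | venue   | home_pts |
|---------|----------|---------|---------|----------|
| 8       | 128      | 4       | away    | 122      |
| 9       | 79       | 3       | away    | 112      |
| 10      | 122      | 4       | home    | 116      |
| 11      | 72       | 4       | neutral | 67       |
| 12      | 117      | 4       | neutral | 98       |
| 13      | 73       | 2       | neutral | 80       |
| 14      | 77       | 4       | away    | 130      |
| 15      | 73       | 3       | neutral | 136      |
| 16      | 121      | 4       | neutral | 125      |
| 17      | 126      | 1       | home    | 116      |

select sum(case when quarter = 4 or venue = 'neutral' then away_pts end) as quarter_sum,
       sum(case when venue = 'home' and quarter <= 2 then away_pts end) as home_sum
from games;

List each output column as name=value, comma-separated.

[quarter_sum: quarter = 4 or venue = 'neutral']
game_id=8: ✓ → 128
game_id=9: ✗
game_id=10: ✓ → 122
game_id=11: ✓ → 72
game_id=12: ✓ → 117
game_id=13: ✓ → 73
game_id=14: ✓ → 77
game_id=15: ✓ → 73
game_id=16: ✓ → 121
game_id=17: ✗
quarter_sum = 128 + 122 + 72 + 117 + 73 + 77 + 73 + 121 = 783
—
[home_sum: venue = 'home' and quarter <= 2]
game_id=8: ✗
game_id=9: ✗
game_id=10: ✗
game_id=11: ✗
game_id=12: ✗
game_id=13: ✗
game_id=14: ✗
game_id=15: ✗
game_id=16: ✗
game_id=17: ✓ → 126
home_sum = 126

quarter_sum=783, home_sum=126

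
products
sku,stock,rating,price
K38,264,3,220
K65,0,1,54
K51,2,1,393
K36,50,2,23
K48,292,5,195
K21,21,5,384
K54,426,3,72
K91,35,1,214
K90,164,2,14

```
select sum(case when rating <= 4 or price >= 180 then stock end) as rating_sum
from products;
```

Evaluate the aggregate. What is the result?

sku=K38: ✓ → 264
sku=K65: ✓ → 0
sku=K51: ✓ → 2
sku=K36: ✓ → 50
sku=K48: ✓ → 292
sku=K21: ✓ → 21
sku=K54: ✓ → 426
sku=K91: ✓ → 35
sku=K90: ✓ → 164
rating_sum = 264 + 2 + 50 + 292 + 21 + 426 + 35 + 164 = 1254

1254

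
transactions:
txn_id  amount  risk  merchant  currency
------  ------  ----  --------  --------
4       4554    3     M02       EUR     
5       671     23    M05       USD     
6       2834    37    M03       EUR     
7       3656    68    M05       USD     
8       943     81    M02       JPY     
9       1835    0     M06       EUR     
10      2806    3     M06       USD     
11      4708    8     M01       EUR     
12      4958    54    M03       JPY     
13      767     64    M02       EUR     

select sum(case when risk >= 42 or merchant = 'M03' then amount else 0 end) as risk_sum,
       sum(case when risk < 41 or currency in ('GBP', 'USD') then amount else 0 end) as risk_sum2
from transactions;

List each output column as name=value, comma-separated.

[risk_sum: risk >= 42 or merchant = 'M03']
txn_id=4: ✗
txn_id=5: ✗
txn_id=6: ✓ → 2834
txn_id=7: ✓ → 3656
txn_id=8: ✓ → 943
txn_id=9: ✗
txn_id=10: ✗
txn_id=11: ✗
txn_id=12: ✓ → 4958
txn_id=13: ✓ → 767
risk_sum = 2834 + 3656 + 943 + 4958 + 767 = 13158
—
[risk_sum2: risk < 41 or currency in ('GBP', 'USD')]
txn_id=4: ✓ → 4554
txn_id=5: ✓ → 671
txn_id=6: ✓ → 2834
txn_id=7: ✓ → 3656
txn_id=8: ✗
txn_id=9: ✓ → 1835
txn_id=10: ✓ → 2806
txn_id=11: ✓ → 4708
txn_id=12: ✗
txn_id=13: ✗
risk_sum2 = 4554 + 671 + 2834 + 3656 + 1835 + 2806 + 4708 = 21064

risk_sum=13158, risk_sum2=21064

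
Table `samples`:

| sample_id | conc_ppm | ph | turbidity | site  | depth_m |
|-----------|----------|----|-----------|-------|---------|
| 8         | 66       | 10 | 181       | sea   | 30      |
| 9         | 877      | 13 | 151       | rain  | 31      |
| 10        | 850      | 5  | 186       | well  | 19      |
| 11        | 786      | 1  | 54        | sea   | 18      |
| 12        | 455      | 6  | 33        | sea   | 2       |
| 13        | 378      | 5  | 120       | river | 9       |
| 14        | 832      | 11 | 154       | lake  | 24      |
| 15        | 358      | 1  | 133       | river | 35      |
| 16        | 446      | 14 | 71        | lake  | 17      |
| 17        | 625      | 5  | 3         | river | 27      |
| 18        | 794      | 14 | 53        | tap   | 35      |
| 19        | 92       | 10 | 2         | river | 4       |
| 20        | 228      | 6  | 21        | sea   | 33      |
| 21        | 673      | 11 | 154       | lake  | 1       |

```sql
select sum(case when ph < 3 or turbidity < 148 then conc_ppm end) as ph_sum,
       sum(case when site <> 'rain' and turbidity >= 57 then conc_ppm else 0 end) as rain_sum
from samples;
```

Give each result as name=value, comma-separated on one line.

[ph_sum: ph < 3 or turbidity < 148]
sample_id=8: ✗
sample_id=9: ✗
sample_id=10: ✗
sample_id=11: ✓ → 786
sample_id=12: ✓ → 455
sample_id=13: ✓ → 378
sample_id=14: ✗
sample_id=15: ✓ → 358
sample_id=16: ✓ → 446
sample_id=17: ✓ → 625
sample_id=18: ✓ → 794
sample_id=19: ✓ → 92
sample_id=20: ✓ → 228
sample_id=21: ✗
ph_sum = 786 + 455 + 378 + 358 + 446 + 625 + 794 + 92 + 228 = 4162
—
[rain_sum: site <> 'rain' and turbidity >= 57]
sample_id=8: ✓ → 66
sample_id=9: ✗
sample_id=10: ✓ → 850
sample_id=11: ✗
sample_id=12: ✗
sample_id=13: ✓ → 378
sample_id=14: ✓ → 832
sample_id=15: ✓ → 358
sample_id=16: ✓ → 446
sample_id=17: ✗
sample_id=18: ✗
sample_id=19: ✗
sample_id=20: ✗
sample_id=21: ✓ → 673
rain_sum = 66 + 850 + 378 + 832 + 358 + 446 + 673 = 3603

ph_sum=4162, rain_sum=3603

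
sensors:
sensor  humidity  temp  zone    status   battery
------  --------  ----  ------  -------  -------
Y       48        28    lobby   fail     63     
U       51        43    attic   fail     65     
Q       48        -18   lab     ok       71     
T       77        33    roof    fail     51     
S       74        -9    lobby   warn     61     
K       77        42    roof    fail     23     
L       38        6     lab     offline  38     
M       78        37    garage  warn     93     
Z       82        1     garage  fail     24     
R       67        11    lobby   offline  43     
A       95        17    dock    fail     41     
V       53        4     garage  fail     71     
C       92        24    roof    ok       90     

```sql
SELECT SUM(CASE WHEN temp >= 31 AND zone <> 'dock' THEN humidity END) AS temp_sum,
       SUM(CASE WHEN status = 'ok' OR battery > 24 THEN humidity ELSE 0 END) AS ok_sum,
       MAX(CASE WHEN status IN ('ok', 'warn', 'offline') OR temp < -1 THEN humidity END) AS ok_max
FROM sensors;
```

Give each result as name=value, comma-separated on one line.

temp_sum=283, ok_sum=721, ok_max=92

[temp_sum: temp >= 31 AND zone <> 'dock']
sensor=Y: ✗
sensor=U: ✓ → 51
sensor=Q: ✗
sensor=T: ✓ → 77
sensor=S: ✗
sensor=K: ✓ → 77
sensor=L: ✗
sensor=M: ✓ → 78
sensor=Z: ✗
sensor=R: ✗
sensor=A: ✗
sensor=V: ✗
sensor=C: ✗
temp_sum = 51 + 77 + 77 + 78 = 283
—
[ok_sum: status = 'ok' OR battery > 24]
sensor=Y: ✓ → 48
sensor=U: ✓ → 51
sensor=Q: ✓ → 48
sensor=T: ✓ → 77
sensor=S: ✓ → 74
sensor=K: ✗
sensor=L: ✓ → 38
sensor=M: ✓ → 78
sensor=Z: ✗
sensor=R: ✓ → 67
sensor=A: ✓ → 95
sensor=V: ✓ → 53
sensor=C: ✓ → 92
ok_sum = 48 + 51 + 48 + 77 + 74 + 38 + 78 + 67 + 95 + 53 + 92 = 721
—
[ok_max: status IN ('ok', 'warn', 'offline') OR temp < -1]
sensor=Y: ✗
sensor=U: ✗
sensor=Q: ✓ → 48
sensor=T: ✗
sensor=S: ✓ → 74
sensor=K: ✗
sensor=L: ✓ → 38
sensor=M: ✓ → 78
sensor=Z: ✗
sensor=R: ✓ → 67
sensor=A: ✗
sensor=V: ✗
sensor=C: ✓ → 92
ok_max = MAX(48, 74, 38, 78, 67, 92) = 92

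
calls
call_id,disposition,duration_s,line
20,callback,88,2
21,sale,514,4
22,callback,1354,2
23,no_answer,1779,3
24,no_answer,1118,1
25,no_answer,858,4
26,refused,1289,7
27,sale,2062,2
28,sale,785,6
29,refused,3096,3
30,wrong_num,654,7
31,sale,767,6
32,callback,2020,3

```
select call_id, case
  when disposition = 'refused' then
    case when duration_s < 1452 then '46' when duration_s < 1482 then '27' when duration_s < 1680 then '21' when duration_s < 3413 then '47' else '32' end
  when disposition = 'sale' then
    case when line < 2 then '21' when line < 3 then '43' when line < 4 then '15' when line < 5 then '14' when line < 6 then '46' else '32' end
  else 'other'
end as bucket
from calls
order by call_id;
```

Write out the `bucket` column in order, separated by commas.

other, 14, other, other, other, other, 46, 43, 32, 47, other, 32, other

call_id=20: disposition='callback' → outer ELSE → other
call_id=21: disposition='sale' → inner[line < 5] → 14
call_id=22: disposition='callback' → outer ELSE → other
call_id=23: disposition='no_answer' → outer ELSE → other
call_id=24: disposition='no_answer' → outer ELSE → other
call_id=25: disposition='no_answer' → outer ELSE → other
call_id=26: disposition='refused' → inner[duration_s < 1452] → 46
call_id=27: disposition='sale' → inner[line < 3] → 43
call_id=28: disposition='sale' → inner[ELSE] → 32
call_id=29: disposition='refused' → inner[duration_s < 3413] → 47
call_id=30: disposition='wrong_num' → outer ELSE → other
call_id=31: disposition='sale' → inner[ELSE] → 32
call_id=32: disposition='callback' → outer ELSE → other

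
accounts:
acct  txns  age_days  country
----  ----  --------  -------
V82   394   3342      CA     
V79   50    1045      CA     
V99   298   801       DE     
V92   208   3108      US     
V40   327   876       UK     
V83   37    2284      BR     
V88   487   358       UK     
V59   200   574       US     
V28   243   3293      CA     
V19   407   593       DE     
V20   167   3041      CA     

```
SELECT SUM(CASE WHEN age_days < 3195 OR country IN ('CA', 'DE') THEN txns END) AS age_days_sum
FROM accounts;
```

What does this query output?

2818

acct=V82: ✓ → 394
acct=V79: ✓ → 50
acct=V99: ✓ → 298
acct=V92: ✓ → 208
acct=V40: ✓ → 327
acct=V83: ✓ → 37
acct=V88: ✓ → 487
acct=V59: ✓ → 200
acct=V28: ✓ → 243
acct=V19: ✓ → 407
acct=V20: ✓ → 167
age_days_sum = 394 + 50 + 298 + 208 + 327 + 37 + 487 + 200 + 243 + 407 + 167 = 2818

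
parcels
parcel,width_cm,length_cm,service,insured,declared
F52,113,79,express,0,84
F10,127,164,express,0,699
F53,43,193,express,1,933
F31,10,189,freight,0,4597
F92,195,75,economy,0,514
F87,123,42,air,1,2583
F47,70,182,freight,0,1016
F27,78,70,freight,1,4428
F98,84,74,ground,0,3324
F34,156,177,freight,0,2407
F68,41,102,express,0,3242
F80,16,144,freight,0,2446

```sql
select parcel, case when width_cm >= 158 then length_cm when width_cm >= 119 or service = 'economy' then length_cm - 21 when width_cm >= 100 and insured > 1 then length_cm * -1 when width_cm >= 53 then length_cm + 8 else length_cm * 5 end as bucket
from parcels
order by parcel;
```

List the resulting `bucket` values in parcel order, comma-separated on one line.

143, 78, 945, 156, 190, 87, 965, 510, 720, 21, 75, 82

parcel=F10: width_cm >= 119 or service = 'economy' → 143
parcel=F27: width_cm >= 53 → 78
parcel=F31: ELSE → 945
parcel=F34: width_cm >= 119 or service = 'economy' → 156
parcel=F47: width_cm >= 53 → 190
parcel=F52: width_cm >= 53 → 87
parcel=F53: ELSE → 965
parcel=F68: ELSE → 510
parcel=F80: ELSE → 720
parcel=F87: width_cm >= 119 or service = 'economy' → 21
parcel=F92: width_cm >= 158 → 75
parcel=F98: width_cm >= 53 → 82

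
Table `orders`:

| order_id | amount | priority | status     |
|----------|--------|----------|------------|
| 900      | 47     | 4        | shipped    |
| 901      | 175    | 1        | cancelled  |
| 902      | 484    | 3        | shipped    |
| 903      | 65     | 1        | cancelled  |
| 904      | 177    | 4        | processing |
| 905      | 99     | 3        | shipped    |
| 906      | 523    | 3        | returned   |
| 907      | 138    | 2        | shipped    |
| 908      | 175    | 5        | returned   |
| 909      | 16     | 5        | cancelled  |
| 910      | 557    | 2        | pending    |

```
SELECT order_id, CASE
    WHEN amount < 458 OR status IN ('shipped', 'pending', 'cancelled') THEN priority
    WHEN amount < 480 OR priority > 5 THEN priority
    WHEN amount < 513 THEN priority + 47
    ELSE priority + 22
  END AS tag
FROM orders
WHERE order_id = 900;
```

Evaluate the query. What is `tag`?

4

order_id = 900: amount=47, priority=4, status=shipped.
amount < 458 OR status IN ('shipped', 'pending', 'cancelled') → true → 4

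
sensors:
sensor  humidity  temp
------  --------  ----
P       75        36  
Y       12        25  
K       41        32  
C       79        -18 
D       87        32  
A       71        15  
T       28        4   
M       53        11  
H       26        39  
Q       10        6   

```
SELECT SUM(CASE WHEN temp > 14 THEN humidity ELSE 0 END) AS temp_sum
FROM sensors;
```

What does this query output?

312

sensor=P: ✓ → 75
sensor=Y: ✓ → 12
sensor=K: ✓ → 41
sensor=C: ✗
sensor=D: ✓ → 87
sensor=A: ✓ → 71
sensor=T: ✗
sensor=M: ✗
sensor=H: ✓ → 26
sensor=Q: ✗
temp_sum = 75 + 12 + 41 + 87 + 71 + 26 = 312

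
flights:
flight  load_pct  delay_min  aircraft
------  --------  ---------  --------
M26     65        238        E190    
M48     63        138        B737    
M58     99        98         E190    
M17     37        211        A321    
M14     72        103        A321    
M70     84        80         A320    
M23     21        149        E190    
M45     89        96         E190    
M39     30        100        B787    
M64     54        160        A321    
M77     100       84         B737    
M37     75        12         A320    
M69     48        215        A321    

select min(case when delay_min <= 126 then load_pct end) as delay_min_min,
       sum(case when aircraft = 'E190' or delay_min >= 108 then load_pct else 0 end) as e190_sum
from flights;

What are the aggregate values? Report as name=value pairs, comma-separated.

[delay_min_min: delay_min <= 126]
flight=M26: ✗
flight=M48: ✗
flight=M58: ✓ → 99
flight=M17: ✗
flight=M14: ✓ → 72
flight=M70: ✓ → 84
flight=M23: ✗
flight=M45: ✓ → 89
flight=M39: ✓ → 30
flight=M64: ✗
flight=M77: ✓ → 100
flight=M37: ✓ → 75
flight=M69: ✗
delay_min_min = MIN(99, 72, 84, 89, 30, 100, 75) = 30
—
[e190_sum: aircraft = 'E190' or delay_min >= 108]
flight=M26: ✓ → 65
flight=M48: ✓ → 63
flight=M58: ✓ → 99
flight=M17: ✓ → 37
flight=M14: ✗
flight=M70: ✗
flight=M23: ✓ → 21
flight=M45: ✓ → 89
flight=M39: ✗
flight=M64: ✓ → 54
flight=M77: ✗
flight=M37: ✗
flight=M69: ✓ → 48
e190_sum = 65 + 63 + 99 + 37 + 21 + 89 + 54 + 48 = 476

delay_min_min=30, e190_sum=476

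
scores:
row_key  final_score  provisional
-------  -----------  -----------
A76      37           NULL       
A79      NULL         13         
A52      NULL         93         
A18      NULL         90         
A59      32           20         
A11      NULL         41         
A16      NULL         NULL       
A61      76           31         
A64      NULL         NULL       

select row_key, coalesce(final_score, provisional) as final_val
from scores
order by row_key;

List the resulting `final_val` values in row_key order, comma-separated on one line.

row_key=A11: final_score=NULL, provisional=41 → 41
row_key=A16: final_score=NULL, provisional=NULL (all NULL) → NULL
row_key=A18: final_score=NULL, provisional=90 → 90
row_key=A52: final_score=NULL, provisional=93 → 93
row_key=A59: final_score=32 → 32
row_key=A61: final_score=76 → 76
row_key=A64: final_score=NULL, provisional=NULL (all NULL) → NULL
row_key=A76: final_score=37 → 37
row_key=A79: final_score=NULL, provisional=13 → 13

41, NULL, 90, 93, 32, 76, NULL, 37, 13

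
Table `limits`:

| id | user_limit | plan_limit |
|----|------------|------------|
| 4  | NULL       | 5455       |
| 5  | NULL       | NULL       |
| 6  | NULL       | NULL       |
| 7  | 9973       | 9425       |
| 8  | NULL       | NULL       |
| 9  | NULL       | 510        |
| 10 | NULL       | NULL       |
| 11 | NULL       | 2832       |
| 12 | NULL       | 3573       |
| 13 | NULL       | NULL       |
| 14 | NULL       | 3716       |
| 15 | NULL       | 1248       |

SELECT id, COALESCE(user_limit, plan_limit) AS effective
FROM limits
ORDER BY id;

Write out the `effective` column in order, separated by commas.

id=4: user_limit=NULL, plan_limit=5455 → 5455
id=5: user_limit=NULL, plan_limit=NULL (all NULL) → NULL
id=6: user_limit=NULL, plan_limit=NULL (all NULL) → NULL
id=7: user_limit=9973 → 9973
id=8: user_limit=NULL, plan_limit=NULL (all NULL) → NULL
id=9: user_limit=NULL, plan_limit=510 → 510
id=10: user_limit=NULL, plan_limit=NULL (all NULL) → NULL
id=11: user_limit=NULL, plan_limit=2832 → 2832
id=12: user_limit=NULL, plan_limit=3573 → 3573
id=13: user_limit=NULL, plan_limit=NULL (all NULL) → NULL
id=14: user_limit=NULL, plan_limit=3716 → 3716
id=15: user_limit=NULL, plan_limit=1248 → 1248

5455, NULL, NULL, 9973, NULL, 510, NULL, 2832, 3573, NULL, 3716, 1248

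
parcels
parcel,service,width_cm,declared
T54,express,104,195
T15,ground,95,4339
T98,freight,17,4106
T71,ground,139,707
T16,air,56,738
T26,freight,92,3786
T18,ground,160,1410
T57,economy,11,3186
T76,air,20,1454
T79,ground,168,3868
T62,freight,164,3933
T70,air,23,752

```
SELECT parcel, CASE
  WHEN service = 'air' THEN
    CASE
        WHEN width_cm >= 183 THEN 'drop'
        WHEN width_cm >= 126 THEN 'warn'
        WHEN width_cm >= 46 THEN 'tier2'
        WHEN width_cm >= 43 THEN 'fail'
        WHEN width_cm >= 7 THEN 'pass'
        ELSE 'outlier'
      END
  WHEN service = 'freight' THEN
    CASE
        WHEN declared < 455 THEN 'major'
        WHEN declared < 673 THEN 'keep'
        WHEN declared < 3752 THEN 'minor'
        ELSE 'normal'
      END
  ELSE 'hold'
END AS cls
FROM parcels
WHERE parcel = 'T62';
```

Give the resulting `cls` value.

normal

parcel = T62: service=freight, width_cm=164, declared=3933.
service='freight' → inner[ELSE] → normal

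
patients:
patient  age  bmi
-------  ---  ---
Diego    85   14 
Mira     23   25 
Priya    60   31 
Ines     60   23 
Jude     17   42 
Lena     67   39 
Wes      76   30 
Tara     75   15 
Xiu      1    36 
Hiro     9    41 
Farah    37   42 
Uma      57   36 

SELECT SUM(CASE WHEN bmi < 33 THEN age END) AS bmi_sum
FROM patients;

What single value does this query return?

patient=Diego: ✓ → 85
patient=Mira: ✓ → 23
patient=Priya: ✓ → 60
patient=Ines: ✓ → 60
patient=Jude: ✗
patient=Lena: ✗
patient=Wes: ✓ → 76
patient=Tara: ✓ → 75
patient=Xiu: ✗
patient=Hiro: ✗
patient=Farah: ✗
patient=Uma: ✗
bmi_sum = 85 + 23 + 60 + 60 + 76 + 75 = 379

379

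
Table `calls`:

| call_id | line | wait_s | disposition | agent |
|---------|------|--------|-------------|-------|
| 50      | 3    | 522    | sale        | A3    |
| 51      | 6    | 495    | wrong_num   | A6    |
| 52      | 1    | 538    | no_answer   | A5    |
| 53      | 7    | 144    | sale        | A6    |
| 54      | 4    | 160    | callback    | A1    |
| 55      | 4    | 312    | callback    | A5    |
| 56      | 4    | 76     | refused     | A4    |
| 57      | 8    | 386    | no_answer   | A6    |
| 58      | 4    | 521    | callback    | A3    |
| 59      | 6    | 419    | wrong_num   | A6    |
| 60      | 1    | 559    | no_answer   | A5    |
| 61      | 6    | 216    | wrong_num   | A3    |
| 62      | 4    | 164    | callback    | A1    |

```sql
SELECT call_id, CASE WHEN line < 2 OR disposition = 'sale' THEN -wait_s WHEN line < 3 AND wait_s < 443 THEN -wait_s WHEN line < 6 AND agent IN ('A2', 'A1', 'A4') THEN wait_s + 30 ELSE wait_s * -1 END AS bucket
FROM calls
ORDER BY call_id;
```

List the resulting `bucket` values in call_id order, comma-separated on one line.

call_id=50: line < 2 OR disposition = 'sale' → -522
call_id=51: ELSE → -495
call_id=52: line < 2 OR disposition = 'sale' → -538
call_id=53: line < 2 OR disposition = 'sale' → -144
call_id=54: line < 6 AND agent IN ('A2', 'A1', 'A4') → 190
call_id=55: ELSE → -312
call_id=56: line < 6 AND agent IN ('A2', 'A1', 'A4') → 106
call_id=57: ELSE → -386
call_id=58: ELSE → -521
call_id=59: ELSE → -419
call_id=60: line < 2 OR disposition = 'sale' → -559
call_id=61: ELSE → -216
call_id=62: line < 6 AND agent IN ('A2', 'A1', 'A4') → 194

-522, -495, -538, -144, 190, -312, 106, -386, -521, -419, -559, -216, 194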